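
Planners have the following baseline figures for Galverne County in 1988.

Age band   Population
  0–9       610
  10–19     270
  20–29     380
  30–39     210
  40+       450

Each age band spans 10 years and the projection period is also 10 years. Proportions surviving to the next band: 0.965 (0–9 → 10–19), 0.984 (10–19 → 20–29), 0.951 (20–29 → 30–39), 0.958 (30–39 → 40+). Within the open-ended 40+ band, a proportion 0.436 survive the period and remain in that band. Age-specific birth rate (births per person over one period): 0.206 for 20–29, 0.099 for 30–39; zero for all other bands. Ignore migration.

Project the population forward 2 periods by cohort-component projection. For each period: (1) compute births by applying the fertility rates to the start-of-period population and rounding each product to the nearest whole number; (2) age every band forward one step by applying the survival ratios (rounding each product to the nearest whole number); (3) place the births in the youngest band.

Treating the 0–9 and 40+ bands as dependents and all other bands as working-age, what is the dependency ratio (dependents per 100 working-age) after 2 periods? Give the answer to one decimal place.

(Bands numbered youngest = 1 to oldest = 5.)
[period 1]
Births: 380 × 0.206 = 78, 210 × 0.099 = 21 — total 99
Band 2: 610 × 0.965 = 589
Band 3: 270 × 0.984 = 266
Band 4: 380 × 0.951 = 361
Band 5: 210 × 0.958 + 450 × 0.436 = 201 + 196 = 397
End of period: [99, 589, 266, 361, 397]
[period 2]
Births: 266 × 0.206 = 55, 361 × 0.099 = 36 — total 91
Band 2: 99 × 0.965 = 96
Band 3: 589 × 0.984 = 580
Band 4: 266 × 0.951 = 253
Band 5: 361 × 0.958 + 397 × 0.436 = 346 + 173 = 519
End of period: [91, 96, 580, 253, 519]
Dependents (band 0–9 + band 40+) = 91 + 519 = 610; working-age = 929; ratio = 610/929 × 100 = 65.7

65.7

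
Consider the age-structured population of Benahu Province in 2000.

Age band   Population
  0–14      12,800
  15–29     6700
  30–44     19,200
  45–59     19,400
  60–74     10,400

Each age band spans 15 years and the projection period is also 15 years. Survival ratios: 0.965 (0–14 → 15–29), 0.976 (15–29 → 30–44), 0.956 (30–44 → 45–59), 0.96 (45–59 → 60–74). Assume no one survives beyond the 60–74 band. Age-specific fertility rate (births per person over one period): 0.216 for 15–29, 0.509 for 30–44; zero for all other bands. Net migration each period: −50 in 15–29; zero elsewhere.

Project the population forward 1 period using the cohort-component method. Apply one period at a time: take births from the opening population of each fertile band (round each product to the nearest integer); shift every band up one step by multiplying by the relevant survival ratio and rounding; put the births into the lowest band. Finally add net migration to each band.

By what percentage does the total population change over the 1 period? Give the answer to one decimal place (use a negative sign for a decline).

[period 1]
Births: 6700 * 0.216 = 1447  |  19200 * 0.509 = 9773 → 11220
15–29: 12800 * 0.965 = 12352
30–44: 6700 * 0.976 = 6539
45–59: 19200 * 0.956 = 18355
60–74: 19400 * 0.96 = 18624
Net migration: 15–29 − 50 → 12302
→ [11220, 12302, 6539, 18355, 18624]
Total: 68500 → 67040; change = -1460; percentage change = -2.1%

-2.1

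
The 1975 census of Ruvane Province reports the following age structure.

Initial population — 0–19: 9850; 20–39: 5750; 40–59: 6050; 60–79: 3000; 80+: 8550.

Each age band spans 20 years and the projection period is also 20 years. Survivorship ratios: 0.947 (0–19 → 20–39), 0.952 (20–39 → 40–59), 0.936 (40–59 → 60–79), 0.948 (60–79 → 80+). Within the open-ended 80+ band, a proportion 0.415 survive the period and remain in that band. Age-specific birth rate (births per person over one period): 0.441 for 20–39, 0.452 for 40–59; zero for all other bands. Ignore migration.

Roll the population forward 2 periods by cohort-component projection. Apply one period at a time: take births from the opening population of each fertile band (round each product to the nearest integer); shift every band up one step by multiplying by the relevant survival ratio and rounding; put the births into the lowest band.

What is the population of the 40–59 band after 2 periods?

8880

Numbering the bands 1..5 from youngest to oldest:
After projecting period 1:
Births: 5750 × 0.441 = 2536  |  6050 × 0.452 = 2735 → total 5271
Band 2: 9850 × 0.947 = 9328
Band 3: 5750 × 0.952 = 5474
Band 4: 6050 × 0.936 = 5663
Band 5: 3000 × 0.948 + 8550 × 0.415 = 2844 + 3548 = 6392
→ [5271, 9328, 5474, 5663, 6392]
After projecting period 2:
Births: 9328 × 0.441 = 4114  |  5474 × 0.452 = 2474 → total 6588
Band 2: 5271 × 0.947 = 4992
Band 3: 9328 × 0.952 = 8880
Band 4: 5474 × 0.936 = 5124
Band 5: 5663 × 0.948 + 6392 × 0.415 = 5369 + 2653 = 8022
→ [6588, 4992, 8880, 5124, 8022]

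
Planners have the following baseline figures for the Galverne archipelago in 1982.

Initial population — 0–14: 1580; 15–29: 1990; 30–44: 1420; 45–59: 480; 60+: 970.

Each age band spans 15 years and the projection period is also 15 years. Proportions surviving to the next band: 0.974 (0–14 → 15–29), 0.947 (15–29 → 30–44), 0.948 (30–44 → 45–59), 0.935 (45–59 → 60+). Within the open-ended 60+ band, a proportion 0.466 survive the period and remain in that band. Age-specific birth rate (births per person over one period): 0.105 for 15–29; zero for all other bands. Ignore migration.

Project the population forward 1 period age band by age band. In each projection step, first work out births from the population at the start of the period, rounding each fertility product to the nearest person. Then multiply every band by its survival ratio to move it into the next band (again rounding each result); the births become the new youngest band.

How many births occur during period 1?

After projecting period 1:
Births: 1990 × 0.105 = 209
15–29: 1580 × 0.974 = 1539
30–44: 1990 × 0.947 = 1885
45–59: 1420 × 0.948 = 1346
60+: 480 × 0.935 + 970 × 0.466 = 449 + 452 = 901
Giving 209 / 1539 / 1885 / 1346 / 901.

209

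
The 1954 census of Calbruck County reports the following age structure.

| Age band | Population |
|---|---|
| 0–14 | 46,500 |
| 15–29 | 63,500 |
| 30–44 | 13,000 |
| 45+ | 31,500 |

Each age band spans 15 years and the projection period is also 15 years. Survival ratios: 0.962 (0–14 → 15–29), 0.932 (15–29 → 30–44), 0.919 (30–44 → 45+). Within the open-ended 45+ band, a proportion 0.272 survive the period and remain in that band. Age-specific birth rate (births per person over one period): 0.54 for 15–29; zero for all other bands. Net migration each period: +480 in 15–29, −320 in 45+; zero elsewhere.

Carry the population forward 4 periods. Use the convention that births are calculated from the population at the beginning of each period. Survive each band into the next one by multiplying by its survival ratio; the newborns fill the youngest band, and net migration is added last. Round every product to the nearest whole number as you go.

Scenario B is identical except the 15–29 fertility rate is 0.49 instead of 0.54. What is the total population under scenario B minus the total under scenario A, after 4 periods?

-9956

— Period 1 —
Births: 63500 * 0.54 = 34290
15–29: 46500 * 0.962 = 44733
30–44: 63500 * 0.932 = 59182
45+: 13000 * 0.919 + 31500 * 0.272 = 11947 + 8568 = 20515
Net migration: 15–29 + 480 → 45213; 45+ − 320 → 20195
End of period: [34290, 45213, 59182, 20195]
— Period 2 —
Births: 45213 * 0.54 = 24415
15–29: 34290 * 0.962 = 32987
30–44: 45213 * 0.932 = 42139
45+: 59182 * 0.919 + 20195 * 0.272 = 54388 + 5493 = 59881
Net migration: 15–29 + 480 → 33467; 45+ − 320 → 59561
End of period: [24415, 33467, 42139, 59561]
— Period 3 —
Births: 33467 * 0.54 = 18072
15–29: 24415 * 0.962 = 23487
30–44: 33467 * 0.932 = 31191
45+: 42139 * 0.919 + 59561 * 0.272 = 38726 + 16201 = 54927
Net migration: 15–29 + 480 → 23967; 45+ − 320 → 54607
End of period: [18072, 23967, 31191, 54607]
— Period 4 —
Births: 23967 * 0.54 = 12942
15–29: 18072 * 0.962 = 17385
30–44: 23967 * 0.932 = 22337
45+: 31191 * 0.919 + 54607 * 0.272 = 28665 + 14853 = 43518
Net migration: 15–29 + 480 → 17865; 45+ − 320 → 43198
End of period: [12942, 17865, 22337, 43198]
Scenario A total after 4 periods: 96342
Scenario B projection —
— Period 1 —
Births: 63500 * 0.49 = 31115
15–29: 46500 * 0.962 = 44733
30–44: 63500 * 0.932 = 59182
45+: 13000 * 0.919 + 31500 * 0.272 = 11947 + 8568 = 20515
Net migration: 15–29 + 480 → 45213; 45+ − 320 → 20195
End of period: [31115, 45213, 59182, 20195]
— Period 2 —
Births: 45213 * 0.49 = 22154
15–29: 31115 * 0.962 = 29933
30–44: 45213 * 0.932 = 42139
45+: 59182 * 0.919 + 20195 * 0.272 = 54388 + 5493 = 59881
Net migration: 15–29 + 480 → 30413; 45+ − 320 → 59561
End of period: [22154, 30413, 42139, 59561]
— Period 3 —
Births: 30413 * 0.49 = 14902
15–29: 22154 * 0.962 = 21312
30–44: 30413 * 0.932 = 28345
45+: 42139 * 0.919 + 59561 * 0.272 = 38726 + 16201 = 54927
Net migration: 15–29 + 480 → 21792; 45+ − 320 → 54607
End of period: [14902, 21792, 28345, 54607]
— Period 4 —
Births: 21792 * 0.49 = 10678
15–29: 14902 * 0.962 = 14336
30–44: 21792 * 0.932 = 20310
45+: 28345 * 0.919 + 54607 * 0.272 = 26049 + 14853 = 40902
Net migration: 15–29 + 480 → 14816; 45+ − 320 → 40582
End of period: [10678, 14816, 20310, 40582]
Scenario B total after 4 periods: 86386
Difference B − A = 86386 − 96342 = -9956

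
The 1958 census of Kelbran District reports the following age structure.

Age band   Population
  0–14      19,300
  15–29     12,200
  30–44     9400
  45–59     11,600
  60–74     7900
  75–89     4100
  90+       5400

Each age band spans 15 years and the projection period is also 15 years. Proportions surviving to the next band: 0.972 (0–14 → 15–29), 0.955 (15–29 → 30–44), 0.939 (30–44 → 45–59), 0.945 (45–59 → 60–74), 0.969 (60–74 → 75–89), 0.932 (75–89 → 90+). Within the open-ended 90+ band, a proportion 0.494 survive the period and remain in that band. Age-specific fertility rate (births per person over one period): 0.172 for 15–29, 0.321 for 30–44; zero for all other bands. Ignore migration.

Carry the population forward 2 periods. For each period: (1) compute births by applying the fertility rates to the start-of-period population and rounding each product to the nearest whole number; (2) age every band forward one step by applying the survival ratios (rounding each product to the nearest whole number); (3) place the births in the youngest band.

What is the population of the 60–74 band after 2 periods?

Call the groups 1 to 7, youngest first.
After projecting period 1:
Births: 12200 * 0.172 = 2098  |  9400 * 0.321 = 3017 → 5115
Group 2: 19300 * 0.972 = 18760
Group 3: 12200 * 0.955 = 11651
Group 4: 9400 * 0.939 = 8827
Group 5: 11600 * 0.945 = 10962
Group 6: 7900 * 0.969 = 7655
Group 7: 4100 * 0.932 + 5400 * 0.494 = 3821 + 2668 = 6489
Population now: 0–14=5115, 15–29=18760, 30–44=11651, 45–59=8827, 60–74=10962, 75–89=7655, 90+=6489
After projecting period 2:
Births: 18760 * 0.172 = 3227  |  11651 * 0.321 = 3740 → 6967
Group 2: 5115 * 0.972 = 4972
Group 3: 18760 * 0.955 = 17916
Group 4: 11651 * 0.939 = 10940
Group 5: 8827 * 0.945 = 8342
Group 6: 10962 * 0.969 = 10622
Group 7: 7655 * 0.932 + 6489 * 0.494 = 7134 + 3206 = 10340
Population now: 0–14=6967, 15–29=4972, 30–44=17916, 45–59=10940, 60–74=8342, 75–89=10622, 90+=10340

8342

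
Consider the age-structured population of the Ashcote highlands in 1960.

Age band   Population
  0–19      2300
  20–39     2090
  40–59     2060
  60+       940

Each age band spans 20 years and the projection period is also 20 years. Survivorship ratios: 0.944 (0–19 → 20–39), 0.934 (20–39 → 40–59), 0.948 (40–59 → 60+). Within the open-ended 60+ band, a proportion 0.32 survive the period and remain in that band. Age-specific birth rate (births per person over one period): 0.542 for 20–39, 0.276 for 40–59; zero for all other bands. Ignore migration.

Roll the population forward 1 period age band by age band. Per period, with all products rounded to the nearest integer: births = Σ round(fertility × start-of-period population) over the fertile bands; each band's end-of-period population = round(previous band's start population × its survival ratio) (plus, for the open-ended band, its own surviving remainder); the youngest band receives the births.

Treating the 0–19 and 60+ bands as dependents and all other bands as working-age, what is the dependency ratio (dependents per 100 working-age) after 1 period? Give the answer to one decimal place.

(Bands numbered youngest = 1 to oldest = 4.)
After projecting period 1:
Births: 2090 * 0.542 = 1133, 2060 * 0.276 = 569 → 1702
Band 2: 2300 * 0.944 = 2171
Band 3: 2090 * 0.934 = 1952
Band 4: 2060 * 0.948 + 940 * 0.32 = 1953 + 301 = 2254
→ [1702, 2171, 1952, 2254]
Dependents (band 0–19 + band 60+) = 1702 + 2254 = 3956; working-age = 4123; ratio = 3956/4123 × 100 = 95.9

95.9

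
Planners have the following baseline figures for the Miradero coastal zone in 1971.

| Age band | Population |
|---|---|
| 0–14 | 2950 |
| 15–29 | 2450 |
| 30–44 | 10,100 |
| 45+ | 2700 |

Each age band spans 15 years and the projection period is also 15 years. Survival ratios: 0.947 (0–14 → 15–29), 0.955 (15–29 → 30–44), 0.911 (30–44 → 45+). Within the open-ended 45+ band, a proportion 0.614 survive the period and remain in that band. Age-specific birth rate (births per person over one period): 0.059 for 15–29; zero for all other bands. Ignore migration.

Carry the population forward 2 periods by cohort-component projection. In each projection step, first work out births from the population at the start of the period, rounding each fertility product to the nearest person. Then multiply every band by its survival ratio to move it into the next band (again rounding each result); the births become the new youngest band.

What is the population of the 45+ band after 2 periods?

(Groups numbered youngest = 1 to oldest = 4.)
— Period 1 —
Births: 2450 × 0.059 = 145
Group 2: 2950 × 0.947 = 2794
Group 3: 2450 × 0.955 = 2340
Group 4: 10100 × 0.911 + 2700 × 0.614 = 9201 + 1658 = 10859
Giving 145 / 2794 / 2340 / 10859.
— Period 2 —
Births: 2794 × 0.059 = 165
Group 2: 145 × 0.947 = 137
Group 3: 2794 × 0.955 = 2668
Group 4: 2340 × 0.911 + 10859 × 0.614 = 2132 + 6667 = 8799
Giving 165 / 137 / 2668 / 8799.

8799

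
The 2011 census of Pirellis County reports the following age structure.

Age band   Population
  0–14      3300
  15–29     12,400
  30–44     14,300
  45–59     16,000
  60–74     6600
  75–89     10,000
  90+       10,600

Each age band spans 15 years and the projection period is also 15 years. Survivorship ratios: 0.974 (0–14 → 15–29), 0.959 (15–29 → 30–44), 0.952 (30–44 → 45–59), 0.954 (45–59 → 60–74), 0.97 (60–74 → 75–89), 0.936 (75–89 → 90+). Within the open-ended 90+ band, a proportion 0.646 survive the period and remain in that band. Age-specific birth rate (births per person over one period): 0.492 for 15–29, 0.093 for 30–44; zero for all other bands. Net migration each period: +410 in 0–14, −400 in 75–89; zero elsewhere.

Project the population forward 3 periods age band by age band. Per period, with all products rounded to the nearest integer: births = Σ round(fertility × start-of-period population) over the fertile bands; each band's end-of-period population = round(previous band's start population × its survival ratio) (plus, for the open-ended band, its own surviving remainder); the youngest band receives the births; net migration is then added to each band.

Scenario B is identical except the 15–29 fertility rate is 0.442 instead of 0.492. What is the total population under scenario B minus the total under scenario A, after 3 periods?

After projecting period 1:
Births: 12400 × 0.492 = 6101 ; 14300 × 0.093 = 1330 → total 7431
15–29: 3300 × 0.974 = 3214
30–44: 12400 × 0.959 = 11892
45–59: 14300 × 0.952 = 13614
60–74: 16000 × 0.954 = 15264
75–89: 6600 × 0.97 = 6402
90+: 10000 × 0.936 + 10600 × 0.646 = 9360 + 6848 = 16208
Net migration: 0–14 + 410 → 7841; 75–89 − 400 → 6002
Population now: 0–14=7841, 15–29=3214, 30–44=11892, 45–59=13614, 60–74=15264, 75–89=6002, 90+=16208
After projecting period 2:
Births: 3214 × 0.492 = 1581 ; 11892 × 0.093 = 1106 → total 2687
15–29: 7841 × 0.974 = 7637
30–44: 3214 × 0.959 = 3082
45–59: 11892 × 0.952 = 11321
60–74: 13614 × 0.954 = 12988
75–89: 15264 × 0.97 = 14806
90+: 6002 × 0.936 + 16208 × 0.646 = 5618 + 10470 = 16088
Net migration: 0–14 + 410 → 3097; 75–89 − 400 → 14406
Population now: 0–14=3097, 15–29=7637, 30–44=3082, 45–59=11321, 60–74=12988, 75–89=14406, 90+=16088
After projecting period 3:
Births: 7637 × 0.492 = 3757 ; 3082 × 0.093 = 287 → total 4044
15–29: 3097 × 0.974 = 3016
30–44: 7637 × 0.959 = 7324
45–59: 3082 × 0.952 = 2934
60–74: 11321 × 0.954 = 10800
75–89: 12988 × 0.97 = 12598
90+: 14406 × 0.936 + 16088 × 0.646 = 13484 + 10393 = 23877
Net migration: 0–14 + 410 → 4454; 75–89 − 400 → 12198
Population now: 0–14=4454, 15–29=3016, 30–44=7324, 45–59=2934, 60–74=10800, 75–89=12198, 90+=23877
Scenario A total after 3 periods: 64603
Scenario B projection —
After projecting period 1:
Births: 12400 × 0.442 = 5481 ; 14300 × 0.093 = 1330 → total 6811
15–29: 3300 × 0.974 = 3214
30–44: 12400 × 0.959 = 11892
45–59: 14300 × 0.952 = 13614
60–74: 16000 × 0.954 = 15264
75–89: 6600 × 0.97 = 6402
90+: 10000 × 0.936 + 10600 × 0.646 = 9360 + 6848 = 16208
Net migration: 0–14 + 410 → 7221; 75–89 − 400 → 6002
Population now: 0–14=7221, 15–29=3214, 30–44=11892, 45–59=13614, 60–74=15264, 75–89=6002, 90+=16208
After projecting period 2:
Births: 3214 × 0.442 = 1421 ; 11892 × 0.093 = 1106 → total 2527
15–29: 7221 × 0.974 = 7033
30–44: 3214 × 0.959 = 3082
45–59: 11892 × 0.952 = 11321
60–74: 13614 × 0.954 = 12988
75–89: 15264 × 0.97 = 14806
90+: 6002 × 0.936 + 16208 × 0.646 = 5618 + 10470 = 16088
Net migration: 0–14 + 410 → 2937; 75–89 − 400 → 14406
Population now: 0–14=2937, 15–29=7033, 30–44=3082, 45–59=11321, 60–74=12988, 75–89=14406, 90+=16088
After projecting period 3:
Births: 7033 × 0.442 = 3109 ; 3082 × 0.093 = 287 → total 3396
15–29: 2937 × 0.974 = 2861
30–44: 7033 × 0.959 = 6745
45–59: 3082 × 0.952 = 2934
60–74: 11321 × 0.954 = 10800
75–89: 12988 × 0.97 = 12598
90+: 14406 × 0.936 + 16088 × 0.646 = 13484 + 10393 = 23877
Net migration: 0–14 + 410 → 3806; 75–89 − 400 → 12198
Population now: 0–14=3806, 15–29=2861, 30–44=6745, 45–59=2934, 60–74=10800, 75–89=12198, 90+=23877
Scenario B total after 3 periods: 63221
Difference B − A = 63221 − 64603 = -1382

-1382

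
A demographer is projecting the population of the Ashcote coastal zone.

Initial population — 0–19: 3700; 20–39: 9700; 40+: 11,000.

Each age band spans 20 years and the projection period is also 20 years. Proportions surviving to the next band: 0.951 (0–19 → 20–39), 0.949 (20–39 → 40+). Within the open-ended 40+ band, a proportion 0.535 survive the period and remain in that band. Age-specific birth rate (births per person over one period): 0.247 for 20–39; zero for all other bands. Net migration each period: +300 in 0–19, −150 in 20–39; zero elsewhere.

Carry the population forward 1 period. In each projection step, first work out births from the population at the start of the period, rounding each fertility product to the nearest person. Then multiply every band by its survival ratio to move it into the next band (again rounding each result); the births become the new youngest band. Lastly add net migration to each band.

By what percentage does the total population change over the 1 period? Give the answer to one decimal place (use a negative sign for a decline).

-13.3

Period 1:
Births: 9700 * 0.247 = 2396
20–39: 3700 * 0.951 = 3519
40+: 9700 * 0.949 + 11000 * 0.535 = 9205 + 5885 = 15090
Net migration: 0–19 + 300 → 2696; 20–39 − 150 → 3369
Population now: 0–19=2696, 20–39=3369, 40+=15090
Total: 24400 → 21155; change = -3245; percentage change = -13.3%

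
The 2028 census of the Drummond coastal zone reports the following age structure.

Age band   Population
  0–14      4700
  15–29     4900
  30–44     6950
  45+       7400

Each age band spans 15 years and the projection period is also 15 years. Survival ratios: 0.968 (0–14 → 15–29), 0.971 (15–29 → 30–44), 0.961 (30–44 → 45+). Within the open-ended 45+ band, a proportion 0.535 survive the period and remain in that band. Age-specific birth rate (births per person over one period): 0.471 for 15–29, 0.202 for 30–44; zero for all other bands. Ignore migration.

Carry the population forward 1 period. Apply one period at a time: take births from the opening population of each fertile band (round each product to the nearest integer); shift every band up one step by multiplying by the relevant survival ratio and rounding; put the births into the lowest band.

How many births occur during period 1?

3712

Period 1.
Births: 4900 * 0.471 = 2308 ; 6950 * 0.202 = 1404 → 3712
15–29: 4700 * 0.968 = 4550
30–44: 4900 * 0.971 = 4758
45+: 6950 * 0.961 + 7400 * 0.535 = 6679 + 3959 = 10638
Giving 3712 / 4550 / 4758 / 10638.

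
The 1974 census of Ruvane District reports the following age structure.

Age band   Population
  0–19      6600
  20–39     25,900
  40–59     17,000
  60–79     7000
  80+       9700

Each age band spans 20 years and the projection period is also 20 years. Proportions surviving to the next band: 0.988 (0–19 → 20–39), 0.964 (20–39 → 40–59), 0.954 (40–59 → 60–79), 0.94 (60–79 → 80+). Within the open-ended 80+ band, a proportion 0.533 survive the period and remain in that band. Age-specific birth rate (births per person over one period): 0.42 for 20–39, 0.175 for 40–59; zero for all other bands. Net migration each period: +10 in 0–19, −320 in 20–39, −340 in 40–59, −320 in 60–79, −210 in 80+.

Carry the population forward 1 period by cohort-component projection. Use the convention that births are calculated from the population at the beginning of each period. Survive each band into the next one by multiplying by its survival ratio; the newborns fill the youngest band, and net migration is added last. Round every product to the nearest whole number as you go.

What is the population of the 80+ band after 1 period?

11540

After projecting period 1:
Births: 25900 × 0.42 = 10878, 17000 × 0.175 = 2975 → 13853
20–39: 6600 × 0.988 = 6521
40–59: 25900 × 0.964 = 24968
60–79: 17000 × 0.954 = 16218
80+: 7000 × 0.94 + 9700 × 0.533 = 6580 + 5170 = 11750
Net migration: 0–19 + 10 → 13863; 20–39 − 320 → 6201; 40–59 − 340 → 24628; 60–79 − 320 → 15898; 80+ − 210 → 11540
Population now: 0–19=13863, 20–39=6201, 40–59=24628, 60–79=15898, 80+=11540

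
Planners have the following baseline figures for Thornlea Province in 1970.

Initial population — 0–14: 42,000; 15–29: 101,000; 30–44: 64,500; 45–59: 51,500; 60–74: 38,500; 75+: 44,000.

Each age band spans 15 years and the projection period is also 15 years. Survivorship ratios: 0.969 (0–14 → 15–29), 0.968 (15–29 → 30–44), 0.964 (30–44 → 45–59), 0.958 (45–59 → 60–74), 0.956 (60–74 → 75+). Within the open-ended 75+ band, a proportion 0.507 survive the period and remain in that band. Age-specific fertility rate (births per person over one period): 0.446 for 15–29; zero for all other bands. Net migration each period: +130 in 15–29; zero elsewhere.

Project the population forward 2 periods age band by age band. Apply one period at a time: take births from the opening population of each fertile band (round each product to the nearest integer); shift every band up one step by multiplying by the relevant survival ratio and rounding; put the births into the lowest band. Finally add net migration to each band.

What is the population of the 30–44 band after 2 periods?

Period 1:
Births: 101000 * 0.446 = 45046
15–29: 42000 * 0.969 = 40698
30–44: 101000 * 0.968 = 97768
45–59: 64500 * 0.964 = 62178
60–74: 51500 * 0.958 = 49337
75+: 38500 * 0.956 + 44000 * 0.507 = 36806 + 22308 = 59114
Net migration: 15–29 + 130 → 40828
Population now: 0–14=45046, 15–29=40828, 30–44=97768, 45–59=62178, 60–74=49337, 75+=59114
Period 2:
Births: 40828 * 0.446 = 18209
15–29: 45046 * 0.969 = 43650
30–44: 40828 * 0.968 = 39522
45–59: 97768 * 0.964 = 94248
60–74: 62178 * 0.958 = 59567
75+: 49337 * 0.956 + 59114 * 0.507 = 47166 + 29971 = 77137
Net migration: 15–29 + 130 → 43780
Population now: 0–14=18209, 15–29=43780, 30–44=39522, 45–59=94248, 60–74=59567, 75+=77137

39522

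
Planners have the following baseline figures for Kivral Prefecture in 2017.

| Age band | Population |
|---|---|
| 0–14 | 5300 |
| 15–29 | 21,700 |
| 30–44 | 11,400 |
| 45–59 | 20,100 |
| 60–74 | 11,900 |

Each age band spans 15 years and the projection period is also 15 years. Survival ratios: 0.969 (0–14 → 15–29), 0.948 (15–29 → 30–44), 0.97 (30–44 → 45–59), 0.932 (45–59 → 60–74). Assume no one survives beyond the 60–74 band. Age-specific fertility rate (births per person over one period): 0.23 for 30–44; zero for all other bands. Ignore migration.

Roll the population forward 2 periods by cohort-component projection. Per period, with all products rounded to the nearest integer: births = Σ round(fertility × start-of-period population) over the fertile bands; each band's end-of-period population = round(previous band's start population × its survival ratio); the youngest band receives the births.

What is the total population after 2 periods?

42403

Numbering the groups 1..5 from youngest to oldest:
After projecting period 1:
Births: 11400 * 0.23 = 2622
Group 2: 5300 * 0.969 = 5136
Group 3: 21700 * 0.948 = 20572
Group 4: 11400 * 0.97 = 11058
Group 5: 20100 * 0.932 = 18733
→ [2622, 5136, 20572, 11058, 18733]
After projecting period 2:
Births: 20572 * 0.23 = 4732
Group 2: 2622 * 0.969 = 2541
Group 3: 5136 * 0.948 = 4869
Group 4: 20572 * 0.97 = 19955
Group 5: 11058 * 0.932 = 10306
→ [4732, 2541, 4869, 19955, 10306]
Total after period 2: 4732 + 2541 + 4869 + 19955 + 10306 = 42403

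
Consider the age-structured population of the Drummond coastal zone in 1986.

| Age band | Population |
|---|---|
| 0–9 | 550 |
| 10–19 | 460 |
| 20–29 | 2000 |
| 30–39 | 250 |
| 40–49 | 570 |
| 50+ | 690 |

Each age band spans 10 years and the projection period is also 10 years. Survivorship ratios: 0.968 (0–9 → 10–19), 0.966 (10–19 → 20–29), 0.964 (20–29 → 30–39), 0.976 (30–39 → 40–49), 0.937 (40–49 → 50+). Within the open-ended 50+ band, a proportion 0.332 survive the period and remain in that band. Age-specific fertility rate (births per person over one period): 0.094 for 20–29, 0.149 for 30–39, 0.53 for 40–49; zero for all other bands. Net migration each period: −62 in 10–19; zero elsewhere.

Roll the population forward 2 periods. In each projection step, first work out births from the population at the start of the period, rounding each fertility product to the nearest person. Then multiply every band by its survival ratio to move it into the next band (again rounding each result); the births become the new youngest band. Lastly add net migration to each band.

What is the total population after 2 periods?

4152

Period 1.
Births: 2000 * 0.094 = 188  |  250 * 0.149 = 37  |  570 * 0.53 = 302 → 527
10–19: 550 * 0.968 = 532
20–29: 460 * 0.966 = 444
30–39: 2000 * 0.964 = 1928
40–49: 250 * 0.976 = 244
50+: 570 * 0.937 + 690 * 0.332 = 534 + 229 = 763
Net migration: 10–19 − 62 → 470
End of period: [527, 470, 444, 1928, 244, 763]
Period 2.
Births: 444 * 0.094 = 42  |  1928 * 0.149 = 287  |  244 * 0.53 = 129 → 458
10–19: 527 * 0.968 = 510
20–29: 470 * 0.966 = 454
30–39: 444 * 0.964 = 428
40–49: 1928 * 0.976 = 1882
50+: 244 * 0.937 + 763 * 0.332 = 229 + 253 = 482
Net migration: 10–19 − 62 → 448
End of period: [458, 448, 454, 428, 1882, 482]
Total after period 2: 458 + 448 + 454 + 428 + 1882 + 482 = 4152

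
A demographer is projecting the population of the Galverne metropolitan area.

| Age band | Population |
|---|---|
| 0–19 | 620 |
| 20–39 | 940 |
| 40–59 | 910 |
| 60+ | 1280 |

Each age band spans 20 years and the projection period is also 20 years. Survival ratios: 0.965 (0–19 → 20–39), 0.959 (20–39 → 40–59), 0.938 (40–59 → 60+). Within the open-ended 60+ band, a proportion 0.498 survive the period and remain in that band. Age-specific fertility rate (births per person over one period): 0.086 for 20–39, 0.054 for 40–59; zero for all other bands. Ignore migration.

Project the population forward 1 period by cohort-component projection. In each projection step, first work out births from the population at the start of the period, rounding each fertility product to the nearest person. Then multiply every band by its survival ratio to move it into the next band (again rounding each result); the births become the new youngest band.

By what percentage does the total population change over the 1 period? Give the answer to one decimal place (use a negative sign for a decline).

-16.8

Let band 1 be 0–19 through band 4 = 60+.
Period 1:
Births: 940 × 0.086 = 81, 910 × 0.054 = 49 → 130
Band 2: 620 × 0.965 = 598
Band 3: 940 × 0.959 = 901
Band 4: 910 × 0.938 + 1280 × 0.498 = 854 + 637 = 1491
→ [130, 598, 901, 1491]
Total: 3750 → 3120; change = -630; percentage change = -16.8%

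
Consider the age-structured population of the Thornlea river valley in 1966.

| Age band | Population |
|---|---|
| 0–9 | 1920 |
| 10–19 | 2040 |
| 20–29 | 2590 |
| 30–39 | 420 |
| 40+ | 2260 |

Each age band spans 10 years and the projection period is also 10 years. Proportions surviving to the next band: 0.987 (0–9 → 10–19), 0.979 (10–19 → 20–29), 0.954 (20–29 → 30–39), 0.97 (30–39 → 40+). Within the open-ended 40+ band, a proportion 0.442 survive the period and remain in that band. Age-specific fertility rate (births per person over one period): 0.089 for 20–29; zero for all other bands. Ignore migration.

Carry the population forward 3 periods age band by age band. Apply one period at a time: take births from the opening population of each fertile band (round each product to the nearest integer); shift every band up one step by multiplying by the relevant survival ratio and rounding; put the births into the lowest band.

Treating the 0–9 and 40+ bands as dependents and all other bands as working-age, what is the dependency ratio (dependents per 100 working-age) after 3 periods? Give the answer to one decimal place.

[period 1]
Births: 2590 × 0.089 = 231
10–19: 1920 × 0.987 = 1895
20–29: 2040 × 0.979 = 1997
30–39: 2590 × 0.954 = 2471
40+: 420 × 0.97 + 2260 × 0.442 = 407 + 999 = 1406
Population now: 0–9=231, 10–19=1895, 20–29=1997, 30–39=2471, 40+=1406
[period 2]
Births: 1997 × 0.089 = 178
10–19: 231 × 0.987 = 228
20–29: 1895 × 0.979 = 1855
30–39: 1997 × 0.954 = 1905
40+: 2471 × 0.97 + 1406 × 0.442 = 2397 + 621 = 3018
Population now: 0–9=178, 10–19=228, 20–29=1855, 30–39=1905, 40+=3018
[period 3]
Births: 1855 × 0.089 = 165
10–19: 178 × 0.987 = 176
20–29: 228 × 0.979 = 223
30–39: 1855 × 0.954 = 1770
40+: 1905 × 0.97 + 3018 × 0.442 = 1848 + 1334 = 3182
Population now: 0–9=165, 10–19=176, 20–29=223, 30–39=1770, 40+=3182
Dependents (band 0–9 + band 40+) = 165 + 3182 = 3347; working-age = 2169; ratio = 3347/2169 × 100 = 154.3

154.3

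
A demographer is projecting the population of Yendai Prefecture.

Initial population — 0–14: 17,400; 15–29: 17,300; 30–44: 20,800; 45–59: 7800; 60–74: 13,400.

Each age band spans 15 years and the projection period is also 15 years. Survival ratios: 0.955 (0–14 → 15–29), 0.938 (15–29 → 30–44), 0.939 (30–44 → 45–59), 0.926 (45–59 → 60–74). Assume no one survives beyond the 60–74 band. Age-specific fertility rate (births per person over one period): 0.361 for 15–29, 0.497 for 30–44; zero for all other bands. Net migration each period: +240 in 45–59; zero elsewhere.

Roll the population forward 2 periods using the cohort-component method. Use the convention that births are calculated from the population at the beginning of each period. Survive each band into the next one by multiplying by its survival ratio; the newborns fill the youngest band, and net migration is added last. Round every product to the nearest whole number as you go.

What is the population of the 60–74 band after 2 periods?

(Groups numbered youngest = 1 to oldest = 5.)
Period 1:
Births: 17300 * 0.361 = 6245, 20800 * 0.497 = 10338 — total 16583
Group 2: 17400 * 0.955 = 16617
Group 3: 17300 * 0.938 = 16227
Group 4: 20800 * 0.939 = 19531
Group 5: 7800 * 0.926 = 7223
Net migration: Group 4 + 240 → 19771
Giving 16583 / 16617 / 16227 / 19771 / 7223.
Period 2:
Births: 16617 * 0.361 = 5999, 16227 * 0.497 = 8065 — total 14064
Group 2: 16583 * 0.955 = 15837
Group 3: 16617 * 0.938 = 15587
Group 4: 16227 * 0.939 = 15237
Group 5: 19771 * 0.926 = 18308
Net migration: Group 4 + 240 → 15477
Giving 14064 / 15837 / 15587 / 15477 / 18308.

18308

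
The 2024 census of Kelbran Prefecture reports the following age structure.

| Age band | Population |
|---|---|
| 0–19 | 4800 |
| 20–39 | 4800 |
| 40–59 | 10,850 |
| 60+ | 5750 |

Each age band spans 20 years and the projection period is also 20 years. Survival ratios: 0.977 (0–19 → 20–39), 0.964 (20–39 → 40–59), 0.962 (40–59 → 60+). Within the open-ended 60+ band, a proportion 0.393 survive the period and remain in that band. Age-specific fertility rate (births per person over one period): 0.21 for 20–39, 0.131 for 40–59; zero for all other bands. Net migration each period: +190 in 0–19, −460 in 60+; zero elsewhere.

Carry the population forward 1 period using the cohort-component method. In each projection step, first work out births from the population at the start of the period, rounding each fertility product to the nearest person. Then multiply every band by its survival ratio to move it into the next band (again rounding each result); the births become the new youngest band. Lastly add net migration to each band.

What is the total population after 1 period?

24174

— Period 1 —
Births: 4800 * 0.21 = 1008, 10850 * 0.131 = 1421 — total 2429
20–39: 4800 * 0.977 = 4690
40–59: 4800 * 0.964 = 4627
60+: 10850 * 0.962 + 5750 * 0.393 = 10438 + 2260 = 12698
Net migration: 0–19 + 190 → 2619; 60+ − 460 → 12238
End of period: [2619, 4690, 4627, 12238]
Total after period 1: 2619 + 4690 + 4627 + 12238 = 24174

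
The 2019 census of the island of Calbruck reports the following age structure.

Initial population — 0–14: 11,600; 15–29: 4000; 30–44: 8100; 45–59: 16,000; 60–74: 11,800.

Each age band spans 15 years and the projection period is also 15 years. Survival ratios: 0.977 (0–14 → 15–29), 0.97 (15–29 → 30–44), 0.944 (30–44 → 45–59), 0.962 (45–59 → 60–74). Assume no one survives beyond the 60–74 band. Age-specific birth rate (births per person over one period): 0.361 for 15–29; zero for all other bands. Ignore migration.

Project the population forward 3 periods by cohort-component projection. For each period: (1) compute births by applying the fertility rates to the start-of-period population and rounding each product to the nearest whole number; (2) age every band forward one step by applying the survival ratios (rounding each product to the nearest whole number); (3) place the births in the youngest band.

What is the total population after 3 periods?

19776

(Groups numbered youngest = 1 to oldest = 5.)
[period 1]
Births: 4000 × 0.361 = 1444
Group 2: 11600 × 0.977 = 11333
Group 3: 4000 × 0.97 = 3880
Group 4: 8100 × 0.944 = 7646
Group 5: 16000 × 0.962 = 15392
Population now: 0–14=1444, 15–29=11333, 30–44=3880, 45–59=7646, 60–74=15392
[period 2]
Births: 11333 × 0.361 = 4091
Group 2: 1444 × 0.977 = 1411
Group 3: 11333 × 0.97 = 10993
Group 4: 3880 × 0.944 = 3663
Group 5: 7646 × 0.962 = 7355
Population now: 0–14=4091, 15–29=1411, 30–44=10993, 45–59=3663, 60–74=7355
[period 3]
Births: 1411 × 0.361 = 509
Group 2: 4091 × 0.977 = 3997
Group 3: 1411 × 0.97 = 1369
Group 4: 10993 × 0.944 = 10377
Group 5: 3663 × 0.962 = 3524
Population now: 0–14=509, 15–29=3997, 30–44=1369, 45–59=10377, 60–74=3524
Total after period 3: 509 + 3997 + 1369 + 10377 + 3524 = 19776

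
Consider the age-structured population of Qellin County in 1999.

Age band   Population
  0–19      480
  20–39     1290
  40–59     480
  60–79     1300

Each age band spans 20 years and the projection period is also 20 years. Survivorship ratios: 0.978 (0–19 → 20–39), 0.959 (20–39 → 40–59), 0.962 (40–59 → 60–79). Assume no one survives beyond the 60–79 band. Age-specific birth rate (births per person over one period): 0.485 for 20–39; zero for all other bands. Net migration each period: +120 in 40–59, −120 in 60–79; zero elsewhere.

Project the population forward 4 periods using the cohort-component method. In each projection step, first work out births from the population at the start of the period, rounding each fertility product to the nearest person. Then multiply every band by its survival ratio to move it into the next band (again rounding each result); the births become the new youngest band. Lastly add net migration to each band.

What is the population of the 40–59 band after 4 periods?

Period 1:
Births: 1290 * 0.485 = 626
20–39: 480 * 0.978 = 469
40–59: 1290 * 0.959 = 1237
60–79: 480 * 0.962 = 462
Net migration: 40–59 + 120 → 1357; 60–79 − 120 → 342
→ [626, 469, 1357, 342]
Period 2:
Births: 469 * 0.485 = 227
20–39: 626 * 0.978 = 612
40–59: 469 * 0.959 = 450
60–79: 1357 * 0.962 = 1305
Net migration: 40–59 + 120 → 570; 60–79 − 120 → 1185
→ [227, 612, 570, 1185]
Period 3:
Births: 612 * 0.485 = 297
20–39: 227 * 0.978 = 222
40–59: 612 * 0.959 = 587
60–79: 570 * 0.962 = 548
Net migration: 40–59 + 120 → 707; 60–79 − 120 → 428
→ [297, 222, 707, 428]
Period 4:
Births: 222 * 0.485 = 108
20–39: 297 * 0.978 = 290
40–59: 222 * 0.959 = 213
60–79: 707 * 0.962 = 680
Net migration: 40–59 + 120 → 333; 60–79 − 120 → 560
→ [108, 290, 333, 560]

333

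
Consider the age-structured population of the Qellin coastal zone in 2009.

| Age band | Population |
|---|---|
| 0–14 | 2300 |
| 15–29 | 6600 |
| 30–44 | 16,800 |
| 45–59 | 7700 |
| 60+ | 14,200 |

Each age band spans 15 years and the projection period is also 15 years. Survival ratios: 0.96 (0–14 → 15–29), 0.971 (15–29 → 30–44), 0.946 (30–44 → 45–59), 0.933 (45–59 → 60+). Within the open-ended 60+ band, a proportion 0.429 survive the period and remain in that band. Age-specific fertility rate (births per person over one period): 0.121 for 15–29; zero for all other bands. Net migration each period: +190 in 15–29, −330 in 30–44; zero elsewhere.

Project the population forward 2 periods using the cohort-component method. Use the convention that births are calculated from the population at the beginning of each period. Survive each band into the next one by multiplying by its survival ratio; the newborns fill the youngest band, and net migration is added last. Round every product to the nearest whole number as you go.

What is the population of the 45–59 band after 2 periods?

5751

Numbering the groups 1..5 from youngest to oldest:
— Period 1 —
Births: 6600 × 0.121 = 799
Group 2: 2300 × 0.96 = 2208
Group 3: 6600 × 0.971 = 6409
Group 4: 16800 × 0.946 = 15893
Group 5: 7700 × 0.933 + 14200 × 0.429 = 7184 + 6092 = 13276
Net migration: Group 2 + 190 → 2398; Group 3 − 330 → 6079
Population now: 0–14=799, 15–29=2398, 30–44=6079, 45–59=15893, 60+=13276
— Period 2 —
Births: 2398 × 0.121 = 290
Group 2: 799 × 0.96 = 767
Group 3: 2398 × 0.971 = 2328
Group 4: 6079 × 0.946 = 5751
Group 5: 15893 × 0.933 + 13276 × 0.429 = 14828 + 5695 = 20523
Net migration: Group 2 + 190 → 957; Group 3 − 330 → 1998
Population now: 0–14=290, 15–29=957, 30–44=1998, 45–59=5751, 60+=20523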